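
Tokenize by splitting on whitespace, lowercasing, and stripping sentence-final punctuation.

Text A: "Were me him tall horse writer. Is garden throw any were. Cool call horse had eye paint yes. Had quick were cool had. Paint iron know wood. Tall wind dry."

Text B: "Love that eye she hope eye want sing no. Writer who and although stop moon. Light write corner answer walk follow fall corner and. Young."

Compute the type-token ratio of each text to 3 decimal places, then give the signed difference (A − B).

TTR(A) = 22/30 = 0.733
TTR(B) = 22/25 = 0.880
Difference = 0.733 − 0.880 = -0.147

-0.147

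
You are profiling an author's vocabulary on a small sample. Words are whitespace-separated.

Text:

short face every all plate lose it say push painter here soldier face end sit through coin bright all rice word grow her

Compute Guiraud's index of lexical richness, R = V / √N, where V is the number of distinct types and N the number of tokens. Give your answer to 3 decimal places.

4.379

N = 23, V = 21.
√N = 4.795832
R = 21 / 4.795832 = 4.379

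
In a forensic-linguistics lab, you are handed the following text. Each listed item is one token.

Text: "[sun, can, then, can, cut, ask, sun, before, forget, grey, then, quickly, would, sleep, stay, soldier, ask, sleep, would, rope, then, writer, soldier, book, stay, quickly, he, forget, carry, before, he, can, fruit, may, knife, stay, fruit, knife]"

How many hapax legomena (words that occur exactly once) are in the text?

7

Frequencies: can:3, then:3, stay:3, sun:2, ask:2, before:2, forget:2, quickly:2, would:2, sleep:2, soldier:2, he:2, fruit:2, knife:2, cut:1, grey:1, rope:1, writer:1, book:1, carry:1, … (1 more, each freq 1)
Hapax (freq=1): book, carry, cut, grey, may, rope, writer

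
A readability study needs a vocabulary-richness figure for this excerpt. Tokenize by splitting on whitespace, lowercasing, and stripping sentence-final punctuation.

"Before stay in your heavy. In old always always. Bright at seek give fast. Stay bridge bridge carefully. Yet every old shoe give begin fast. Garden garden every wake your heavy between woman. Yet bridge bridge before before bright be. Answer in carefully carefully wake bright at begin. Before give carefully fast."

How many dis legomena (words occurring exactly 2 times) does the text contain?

Frequencies: before:4, bridge:4, carefully:4, in:3, bright:3, give:3, fast:3, stay:2, your:2, heavy:2, old:2, always:2, at:2, yet:2, every:2, begin:2, garden:2, wake:2, seek:1, shoe:1, … (4 more, each freq 1)
Words with frequency 2: always, at, begin, every, garden, heavy, old, stay, wake, yet, your

11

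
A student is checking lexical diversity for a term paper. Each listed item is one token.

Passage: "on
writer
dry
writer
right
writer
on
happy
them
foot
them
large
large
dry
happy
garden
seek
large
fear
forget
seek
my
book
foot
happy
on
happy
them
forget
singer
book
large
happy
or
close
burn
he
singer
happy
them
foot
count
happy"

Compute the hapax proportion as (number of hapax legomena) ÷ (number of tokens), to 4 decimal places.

0.2093

Frequencies: happy:7, them:4, large:4, on:3, writer:3, foot:3, dry:2, seek:2, forget:2, book:2, singer:2, right:1, garden:1, fear:1, my:1, or:1, close:1, burn:1, he:1, count:1
Hapax count = 9; token count = 43.
Ratio = 9 / 43 = 0.2093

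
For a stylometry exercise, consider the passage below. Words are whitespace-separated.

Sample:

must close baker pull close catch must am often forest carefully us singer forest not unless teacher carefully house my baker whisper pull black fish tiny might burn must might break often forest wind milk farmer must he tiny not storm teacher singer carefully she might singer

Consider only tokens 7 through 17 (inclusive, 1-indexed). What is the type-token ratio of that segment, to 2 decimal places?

Segment tokens 7–17: must, am, often, forest, carefully, us, singer, forest, not, unless, teacher
Segment N = 11, segment V = 10.
TTR = 10 / 11 = 0.91

0.91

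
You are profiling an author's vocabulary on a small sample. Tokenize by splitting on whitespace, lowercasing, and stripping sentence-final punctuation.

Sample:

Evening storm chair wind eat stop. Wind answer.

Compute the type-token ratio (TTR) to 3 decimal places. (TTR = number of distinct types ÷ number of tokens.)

0.875

N = 8 tokens, V = 7 types.
TTR = V / N = 7 / 8 = 0.875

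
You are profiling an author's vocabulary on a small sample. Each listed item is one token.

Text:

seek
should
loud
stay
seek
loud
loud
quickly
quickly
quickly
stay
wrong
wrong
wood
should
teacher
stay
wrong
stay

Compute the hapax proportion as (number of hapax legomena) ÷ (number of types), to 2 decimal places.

0.25

Frequencies: stay:4, loud:3, quickly:3, wrong:3, seek:2, should:2, wood:1, teacher:1
Hapax count = 2; type count = 8.
Ratio = 2 / 8 = 0.25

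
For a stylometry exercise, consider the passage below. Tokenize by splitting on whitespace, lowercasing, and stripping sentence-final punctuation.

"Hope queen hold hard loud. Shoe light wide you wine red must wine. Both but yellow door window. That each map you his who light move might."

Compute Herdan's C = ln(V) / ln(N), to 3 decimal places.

0.964

N = 27, V = 24.
ln(V) = 3.178054, ln(N) = 3.295837
C = 3.178054 / 3.295837 = 0.964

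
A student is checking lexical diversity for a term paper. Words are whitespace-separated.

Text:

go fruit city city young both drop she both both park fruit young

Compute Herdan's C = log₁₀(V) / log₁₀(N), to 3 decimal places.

0.811

N = 13, V = 8.
log₁₀(V) = 0.903090, log₁₀(N) = 1.113943
C = 0.903090 / 1.113943 = 0.811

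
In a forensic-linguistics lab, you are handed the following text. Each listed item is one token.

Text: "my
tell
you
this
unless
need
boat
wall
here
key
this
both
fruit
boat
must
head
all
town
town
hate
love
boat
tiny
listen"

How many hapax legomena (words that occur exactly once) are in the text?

Frequencies: boat:3, this:2, town:2, my:1, tell:1, you:1, unless:1, need:1, wall:1, here:1, key:1, both:1, fruit:1, must:1, head:1, all:1, hate:1, love:1, tiny:1, listen:1
Hapax (freq=1): all, both, fruit, hate, head, here, key, listen, love, must, my, need, tell, tiny, unless, wall, you

17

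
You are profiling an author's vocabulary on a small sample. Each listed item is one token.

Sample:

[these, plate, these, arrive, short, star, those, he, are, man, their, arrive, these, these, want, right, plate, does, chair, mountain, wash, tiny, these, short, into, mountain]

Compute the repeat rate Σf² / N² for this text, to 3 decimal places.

Frequencies: these:5, plate:2, arrive:2, short:2, mountain:2, star:1, those:1, he:1, are:1, man:1, their:1, want:1, right:1, does:1, chair:1, wash:1, tiny:1, into:1
Σf² = 54; N² = 676
Repeat rate = 54 / 676 = 0.080

0.080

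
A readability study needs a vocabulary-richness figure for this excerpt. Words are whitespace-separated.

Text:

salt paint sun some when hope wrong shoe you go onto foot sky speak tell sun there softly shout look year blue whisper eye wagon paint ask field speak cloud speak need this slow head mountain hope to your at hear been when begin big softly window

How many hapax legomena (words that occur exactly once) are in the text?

Frequencies: speak:3, paint:2, sun:2, when:2, hope:2, softly:2, salt:1, some:1, wrong:1, shoe:1, you:1, go:1, onto:1, foot:1, sky:1, tell:1, there:1, shout:1, look:1, year:1, … (20 more, each freq 1)
Hapax (freq=1): ask, at, been, begin, big, blue, cloud, eye, field, foot, go, head, hear, look, mountain, need, onto, salt, shoe, shout, sky, slow, some, tell, there, this, to, wagon, whisper, window, wrong, year, you, your

34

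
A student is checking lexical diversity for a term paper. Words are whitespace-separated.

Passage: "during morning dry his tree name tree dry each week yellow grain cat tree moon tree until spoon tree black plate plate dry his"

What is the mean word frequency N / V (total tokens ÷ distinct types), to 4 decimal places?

1.5000

N = 24 tokens, V = 16 types.
Mean frequency = N / V = 24 / 16 = 1.5000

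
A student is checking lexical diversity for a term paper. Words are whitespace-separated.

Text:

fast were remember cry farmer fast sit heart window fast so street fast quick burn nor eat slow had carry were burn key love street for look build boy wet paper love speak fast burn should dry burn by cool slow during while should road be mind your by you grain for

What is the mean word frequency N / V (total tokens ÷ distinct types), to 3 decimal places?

N = 52 tokens, V = 38 types.
Mean frequency = N / V = 52 / 38 = 1.368

1.368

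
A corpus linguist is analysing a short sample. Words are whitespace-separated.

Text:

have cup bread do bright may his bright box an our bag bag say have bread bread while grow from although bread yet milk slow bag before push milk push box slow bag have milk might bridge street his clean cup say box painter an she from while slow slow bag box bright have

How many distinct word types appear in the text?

27

Distinct types: {although, an, bag, before, box, bread, bridge, bright, clean, cup, do, from, grow, have, his, may, might, milk, our, painter, push, say, she, slow, street, while, yet}
V = 27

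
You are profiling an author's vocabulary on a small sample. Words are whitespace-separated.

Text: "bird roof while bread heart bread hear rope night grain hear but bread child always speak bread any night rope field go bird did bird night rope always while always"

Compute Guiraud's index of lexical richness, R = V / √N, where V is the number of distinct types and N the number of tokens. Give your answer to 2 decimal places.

N = 30, V = 17.
√N = 5.477226
R = 17 / 5.477226 = 3.10

3.10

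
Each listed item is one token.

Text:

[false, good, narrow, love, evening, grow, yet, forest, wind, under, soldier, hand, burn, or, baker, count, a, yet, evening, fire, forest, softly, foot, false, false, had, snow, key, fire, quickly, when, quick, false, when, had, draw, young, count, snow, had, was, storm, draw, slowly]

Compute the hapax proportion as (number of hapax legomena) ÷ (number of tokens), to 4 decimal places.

Frequencies: false:4, had:3, evening:2, yet:2, forest:2, count:2, fire:2, snow:2, when:2, draw:2, good:1, narrow:1, love:1, grow:1, wind:1, under:1, soldier:1, hand:1, burn:1, or:1, … (11 more, each freq 1)
Hapax count = 21; token count = 44.
Ratio = 21 / 44 = 0.4773

0.4773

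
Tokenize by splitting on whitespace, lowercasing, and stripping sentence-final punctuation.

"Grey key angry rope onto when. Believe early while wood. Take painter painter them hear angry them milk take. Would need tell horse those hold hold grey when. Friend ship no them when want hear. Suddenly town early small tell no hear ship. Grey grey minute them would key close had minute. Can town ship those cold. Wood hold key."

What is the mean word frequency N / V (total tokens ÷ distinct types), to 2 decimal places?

1.82

N = 60 tokens, V = 33 types.
Mean frequency = N / V = 60 / 33 = 1.82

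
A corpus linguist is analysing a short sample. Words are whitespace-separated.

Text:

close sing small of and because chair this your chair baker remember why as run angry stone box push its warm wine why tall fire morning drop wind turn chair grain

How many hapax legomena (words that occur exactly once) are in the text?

26

Frequencies: chair:3, why:2, close:1, sing:1, small:1, of:1, and:1, because:1, this:1, your:1, baker:1, remember:1, as:1, run:1, angry:1, stone:1, box:1, push:1, its:1, warm:1, … (8 more, each freq 1)
Hapax (freq=1): and, angry, as, baker, because, box, close, drop, fire, grain, its, morning, of, push, remember, run, sing, small, stone, tall, this, turn, warm, wind, wine, your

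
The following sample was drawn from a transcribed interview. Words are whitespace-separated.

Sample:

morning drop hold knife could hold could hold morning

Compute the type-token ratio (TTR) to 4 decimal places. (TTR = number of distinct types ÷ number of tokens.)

N = 9 tokens, V = 5 types.
TTR = V / N = 5 / 9 = 0.5556

0.5556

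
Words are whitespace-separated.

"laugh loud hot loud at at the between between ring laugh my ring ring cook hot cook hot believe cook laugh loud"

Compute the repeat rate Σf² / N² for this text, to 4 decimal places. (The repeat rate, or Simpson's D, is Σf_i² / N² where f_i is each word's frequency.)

Frequencies: laugh:3, loud:3, hot:3, ring:3, cook:3, at:2, between:2, the:1, my:1, believe:1
Σf² = 56; N² = 484
Repeat rate = 56 / 484 = 0.1157

0.1157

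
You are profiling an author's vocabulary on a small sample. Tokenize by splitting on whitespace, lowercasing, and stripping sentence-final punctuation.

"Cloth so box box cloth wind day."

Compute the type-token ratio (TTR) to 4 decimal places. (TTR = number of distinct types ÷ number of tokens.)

0.7143

N = 7 tokens, V = 5 types.
TTR = V / N = 5 / 7 = 0.7143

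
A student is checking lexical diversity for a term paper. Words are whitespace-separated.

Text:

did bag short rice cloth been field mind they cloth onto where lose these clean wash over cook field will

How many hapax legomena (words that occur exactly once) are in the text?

16

Frequencies: cloth:2, field:2, did:1, bag:1, short:1, rice:1, been:1, mind:1, they:1, onto:1, where:1, lose:1, these:1, clean:1, wash:1, over:1, cook:1, will:1
Hapax (freq=1): bag, been, clean, cook, did, lose, mind, onto, over, rice, short, these, they, wash, where, will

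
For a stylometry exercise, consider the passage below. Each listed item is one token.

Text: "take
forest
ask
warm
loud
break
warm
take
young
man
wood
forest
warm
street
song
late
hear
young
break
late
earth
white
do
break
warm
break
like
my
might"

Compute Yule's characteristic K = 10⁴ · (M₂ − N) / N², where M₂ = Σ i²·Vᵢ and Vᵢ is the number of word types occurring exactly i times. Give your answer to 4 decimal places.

380.4994

Frequencies: warm:4, break:4, take:2, forest:2, young:2, late:2, ask:1, loud:1, man:1, wood:1, street:1, song:1, hear:1, earth:1, white:1, do:1, like:1, my:1, might:1
N = 29. Frequency spectrum: V_1=13, V_2=4, V_4=2
M₂ = 1²·13 + 2²·4 + 4²·2 = 61
K = 10000 × (61 − 29) / 29² = 380.4994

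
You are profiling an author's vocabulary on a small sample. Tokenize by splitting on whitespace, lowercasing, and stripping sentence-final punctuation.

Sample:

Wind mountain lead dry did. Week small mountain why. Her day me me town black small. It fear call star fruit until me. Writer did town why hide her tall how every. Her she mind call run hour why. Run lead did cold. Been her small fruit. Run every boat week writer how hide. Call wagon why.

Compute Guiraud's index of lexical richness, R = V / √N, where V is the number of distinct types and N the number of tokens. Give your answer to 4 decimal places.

N = 57, V = 32.
√N = 7.549834
R = 32 / 7.549834 = 4.2385

4.2385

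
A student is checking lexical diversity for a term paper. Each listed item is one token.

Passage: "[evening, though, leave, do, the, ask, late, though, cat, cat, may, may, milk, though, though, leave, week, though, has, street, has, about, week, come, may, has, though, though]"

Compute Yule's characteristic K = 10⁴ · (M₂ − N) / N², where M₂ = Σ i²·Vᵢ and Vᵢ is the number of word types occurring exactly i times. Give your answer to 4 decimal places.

Frequencies: though:7, may:3, has:3, leave:2, cat:2, week:2, evening:1, do:1, the:1, ask:1, late:1, milk:1, street:1, about:1, come:1
N = 28. Frequency spectrum: V_1=9, V_2=3, V_3=2, V_7=1
M₂ = 1²·9 + 2²·3 + 3²·2 + 7²·1 = 88
K = 10000 × (88 − 28) / 28² = 765.3061

765.3061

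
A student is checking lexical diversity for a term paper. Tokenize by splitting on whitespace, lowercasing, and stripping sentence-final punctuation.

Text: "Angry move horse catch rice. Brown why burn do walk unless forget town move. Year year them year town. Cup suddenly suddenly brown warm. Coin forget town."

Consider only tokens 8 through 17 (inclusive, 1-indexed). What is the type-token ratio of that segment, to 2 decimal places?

0.90

Segment tokens 8–17: burn, do, walk, unless, forget, town, move, year, year, them
Segment N = 10, segment V = 9.
TTR = 9 / 10 = 0.90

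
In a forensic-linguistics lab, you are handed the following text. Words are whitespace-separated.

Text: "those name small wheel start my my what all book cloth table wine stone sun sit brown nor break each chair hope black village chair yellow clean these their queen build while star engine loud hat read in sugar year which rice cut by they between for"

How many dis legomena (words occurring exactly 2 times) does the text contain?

2

Frequencies: my:2, chair:2, those:1, name:1, small:1, wheel:1, start:1, what:1, all:1, book:1, cloth:1, table:1, wine:1, stone:1, sun:1, sit:1, brown:1, nor:1, break:1, each:1, … (25 more, each freq 1)
Words with frequency 2: chair, my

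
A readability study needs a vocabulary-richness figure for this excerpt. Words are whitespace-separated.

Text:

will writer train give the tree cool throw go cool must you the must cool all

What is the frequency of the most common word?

Frequencies: cool:3, the:2, must:2, will:1, writer:1, train:1, give:1, tree:1, throw:1, go:1, you:1, all:1
Most common: 'cool' with frequency 3.

3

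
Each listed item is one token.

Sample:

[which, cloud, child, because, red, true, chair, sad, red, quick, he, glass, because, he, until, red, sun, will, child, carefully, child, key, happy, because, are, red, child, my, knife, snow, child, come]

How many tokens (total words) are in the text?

32

Tokens: which, cloud, child, because, red, true, chair, sad, red, quick, he, glass, because, he, until, red, sun, will, child, carefully, child, key, happy, because, are, red, child, my, knife, snow, child, come
N = 32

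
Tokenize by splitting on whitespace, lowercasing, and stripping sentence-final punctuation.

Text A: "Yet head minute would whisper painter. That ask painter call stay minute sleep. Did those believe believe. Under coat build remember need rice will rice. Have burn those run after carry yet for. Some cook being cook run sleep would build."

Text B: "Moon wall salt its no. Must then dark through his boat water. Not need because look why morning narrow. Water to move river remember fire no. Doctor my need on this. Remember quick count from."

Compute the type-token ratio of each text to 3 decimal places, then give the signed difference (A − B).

TTR(A) = 30/41 = 0.732
TTR(B) = 31/35 = 0.886
Difference = 0.732 − 0.886 = -0.154

-0.154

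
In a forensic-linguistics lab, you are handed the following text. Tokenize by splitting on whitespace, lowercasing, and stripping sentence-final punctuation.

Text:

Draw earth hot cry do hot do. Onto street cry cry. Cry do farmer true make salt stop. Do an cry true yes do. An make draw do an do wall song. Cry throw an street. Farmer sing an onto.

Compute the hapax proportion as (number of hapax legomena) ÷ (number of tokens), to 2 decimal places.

0.20

Frequencies: do:7, cry:6, an:5, draw:2, hot:2, onto:2, street:2, farmer:2, true:2, make:2, earth:1, salt:1, stop:1, yes:1, wall:1, song:1, throw:1, sing:1
Hapax count = 8; token count = 40.
Ratio = 8 / 40 = 0.20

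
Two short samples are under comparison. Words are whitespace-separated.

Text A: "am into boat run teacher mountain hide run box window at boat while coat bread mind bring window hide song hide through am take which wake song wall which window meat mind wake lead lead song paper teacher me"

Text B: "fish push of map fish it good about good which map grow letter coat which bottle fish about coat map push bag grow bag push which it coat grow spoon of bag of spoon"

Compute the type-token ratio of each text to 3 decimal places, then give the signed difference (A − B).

TTR(A) = 25/39 = 0.641
TTR(B) = 14/34 = 0.412
Difference = 0.641 − 0.412 = 0.229

0.229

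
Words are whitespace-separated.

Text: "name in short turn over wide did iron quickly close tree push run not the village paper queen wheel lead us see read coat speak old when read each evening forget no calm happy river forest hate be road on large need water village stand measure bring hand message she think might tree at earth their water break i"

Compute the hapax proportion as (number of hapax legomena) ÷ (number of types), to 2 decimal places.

0.93

Frequencies: tree:2, village:2, read:2, water:2, name:1, in:1, short:1, turn:1, over:1, wide:1, did:1, iron:1, quickly:1, close:1, push:1, run:1, not:1, the:1, paper:1, queen:1, … (35 more, each freq 1)
Hapax count = 51; type count = 55.
Ratio = 51 / 55 = 0.93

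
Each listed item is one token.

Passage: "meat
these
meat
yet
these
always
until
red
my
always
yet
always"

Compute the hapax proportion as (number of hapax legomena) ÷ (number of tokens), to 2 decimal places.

Frequencies: always:3, meat:2, these:2, yet:2, until:1, red:1, my:1
Hapax count = 3; token count = 12.
Ratio = 3 / 12 = 0.25

0.25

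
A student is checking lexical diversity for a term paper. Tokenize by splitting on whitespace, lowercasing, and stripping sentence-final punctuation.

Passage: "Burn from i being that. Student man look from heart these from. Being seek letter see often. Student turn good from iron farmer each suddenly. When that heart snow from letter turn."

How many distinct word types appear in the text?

Distinct types: {being, burn, each, farmer, from, good, heart, i, iron, letter, look, man, often, see, seek, snow, student, suddenly, that, these, turn, when}
V = 22

22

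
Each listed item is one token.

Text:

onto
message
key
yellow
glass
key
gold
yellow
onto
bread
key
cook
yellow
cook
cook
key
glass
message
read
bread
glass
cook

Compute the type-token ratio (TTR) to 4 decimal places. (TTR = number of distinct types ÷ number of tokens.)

N = 22 tokens, V = 9 types.
TTR = V / N = 9 / 22 = 0.4091

0.4091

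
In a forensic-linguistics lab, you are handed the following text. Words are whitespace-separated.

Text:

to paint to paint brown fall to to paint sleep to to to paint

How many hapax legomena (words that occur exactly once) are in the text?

3

Frequencies: to:7, paint:4, brown:1, fall:1, sleep:1
Hapax (freq=1): brown, fall, sleep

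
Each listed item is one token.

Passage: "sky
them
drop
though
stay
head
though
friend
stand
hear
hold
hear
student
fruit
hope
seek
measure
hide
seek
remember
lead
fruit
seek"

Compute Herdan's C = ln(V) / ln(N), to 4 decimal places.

0.9218

N = 23, V = 18.
ln(V) = 2.890372, ln(N) = 3.135494
C = 2.890372 / 3.135494 = 0.9218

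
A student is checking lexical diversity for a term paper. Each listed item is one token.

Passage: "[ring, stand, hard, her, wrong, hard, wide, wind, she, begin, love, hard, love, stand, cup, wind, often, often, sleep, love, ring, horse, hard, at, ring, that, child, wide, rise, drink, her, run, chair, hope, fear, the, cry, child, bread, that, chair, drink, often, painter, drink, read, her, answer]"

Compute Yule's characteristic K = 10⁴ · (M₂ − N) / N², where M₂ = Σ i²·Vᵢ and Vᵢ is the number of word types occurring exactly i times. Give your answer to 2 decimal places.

234.38

Frequencies: hard:4, ring:3, her:3, love:3, often:3, drink:3, stand:2, wide:2, wind:2, that:2, child:2, chair:2, wrong:1, she:1, begin:1, cup:1, sleep:1, horse:1, at:1, rise:1, … (9 more, each freq 1)
N = 48. Frequency spectrum: V_1=17, V_2=6, V_3=5, V_4=1
M₂ = 1²·17 + 2²·6 + 3²·5 + 4²·1 = 102
K = 10000 × (102 − 48) / 48² = 234.38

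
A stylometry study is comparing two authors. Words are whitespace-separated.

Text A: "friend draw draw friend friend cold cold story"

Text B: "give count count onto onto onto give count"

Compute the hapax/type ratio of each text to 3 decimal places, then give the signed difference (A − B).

0.250

A: hapax=1, V=4, ratio=0.250
B: hapax=0, V=3, ratio=0.000
Difference = 0.250 − 0.000 = 0.250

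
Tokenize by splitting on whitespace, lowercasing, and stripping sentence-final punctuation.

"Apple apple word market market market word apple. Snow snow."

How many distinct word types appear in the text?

4

Distinct types: {apple, market, snow, word}
V = 4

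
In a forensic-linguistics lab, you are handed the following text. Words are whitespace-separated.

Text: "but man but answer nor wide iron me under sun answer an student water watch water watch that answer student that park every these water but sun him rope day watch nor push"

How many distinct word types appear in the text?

Distinct types: {an, answer, but, day, every, him, iron, man, me, nor, park, push, rope, student, sun, that, these, under, watch, water, wide}
V = 21

21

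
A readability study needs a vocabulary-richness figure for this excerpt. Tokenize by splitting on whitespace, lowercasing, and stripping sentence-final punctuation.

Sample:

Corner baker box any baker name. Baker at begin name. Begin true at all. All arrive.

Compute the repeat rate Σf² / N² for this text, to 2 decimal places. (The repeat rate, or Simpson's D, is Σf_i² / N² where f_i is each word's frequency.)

0.12

Frequencies: baker:3, name:2, at:2, begin:2, all:2, corner:1, box:1, any:1, true:1, arrive:1
Σf² = 30; N² = 256
Repeat rate = 30 / 256 = 0.12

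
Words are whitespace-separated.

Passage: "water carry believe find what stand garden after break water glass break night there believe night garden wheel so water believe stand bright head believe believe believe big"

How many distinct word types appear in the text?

17

Distinct types: {after, believe, big, break, bright, carry, find, garden, glass, head, night, so, stand, there, water, what, wheel}
V = 17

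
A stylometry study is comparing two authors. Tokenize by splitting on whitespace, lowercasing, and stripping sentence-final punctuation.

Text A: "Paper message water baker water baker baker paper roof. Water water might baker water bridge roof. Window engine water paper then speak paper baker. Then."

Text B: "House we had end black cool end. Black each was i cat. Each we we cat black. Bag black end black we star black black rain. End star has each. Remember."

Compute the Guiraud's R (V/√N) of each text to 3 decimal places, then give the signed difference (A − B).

-0.494

A: V=11, N=25, R=2.200
B: V=15, N=31, R=2.694
Difference = 2.200 − 2.694 = -0.494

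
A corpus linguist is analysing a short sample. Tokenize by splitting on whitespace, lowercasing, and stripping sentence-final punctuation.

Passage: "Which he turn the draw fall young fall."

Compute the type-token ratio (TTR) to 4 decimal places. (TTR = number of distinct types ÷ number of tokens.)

N = 8 tokens, V = 7 types.
TTR = V / N = 7 / 8 = 0.8750

0.8750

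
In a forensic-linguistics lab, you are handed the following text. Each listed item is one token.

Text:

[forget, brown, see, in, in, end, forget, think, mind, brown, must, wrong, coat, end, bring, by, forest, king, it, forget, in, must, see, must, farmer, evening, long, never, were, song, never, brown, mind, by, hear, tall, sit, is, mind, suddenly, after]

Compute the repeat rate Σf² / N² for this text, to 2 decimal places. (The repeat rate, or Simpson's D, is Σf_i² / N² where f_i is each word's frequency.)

0.05

Frequencies: forget:3, brown:3, in:3, mind:3, must:3, see:2, end:2, by:2, never:2, think:1, wrong:1, coat:1, bring:1, forest:1, king:1, it:1, farmer:1, evening:1, long:1, were:1, … (7 more, each freq 1)
Σf² = 79; N² = 1681
Repeat rate = 79 / 1681 = 0.05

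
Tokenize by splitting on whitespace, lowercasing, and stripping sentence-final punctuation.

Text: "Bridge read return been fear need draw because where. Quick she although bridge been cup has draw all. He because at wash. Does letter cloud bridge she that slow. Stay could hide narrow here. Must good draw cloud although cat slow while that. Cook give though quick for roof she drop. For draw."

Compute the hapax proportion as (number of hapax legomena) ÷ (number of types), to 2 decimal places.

0.71

Frequencies: draw:4, bridge:3, she:3, been:2, because:2, quick:2, although:2, cloud:2, that:2, slow:2, for:2, read:1, return:1, fear:1, need:1, where:1, cup:1, has:1, all:1, he:1, … (18 more, each freq 1)
Hapax count = 27; type count = 38.
Ratio = 27 / 38 = 0.71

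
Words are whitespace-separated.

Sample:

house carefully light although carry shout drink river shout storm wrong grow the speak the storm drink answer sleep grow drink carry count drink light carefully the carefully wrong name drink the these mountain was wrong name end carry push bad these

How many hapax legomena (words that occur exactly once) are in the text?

Frequencies: drink:5, the:4, carefully:3, carry:3, wrong:3, light:2, shout:2, storm:2, grow:2, name:2, these:2, house:1, although:1, river:1, speak:1, answer:1, sleep:1, count:1, mountain:1, was:1, … (3 more, each freq 1)
Hapax (freq=1): although, answer, bad, count, end, house, mountain, push, river, sleep, speak, was

12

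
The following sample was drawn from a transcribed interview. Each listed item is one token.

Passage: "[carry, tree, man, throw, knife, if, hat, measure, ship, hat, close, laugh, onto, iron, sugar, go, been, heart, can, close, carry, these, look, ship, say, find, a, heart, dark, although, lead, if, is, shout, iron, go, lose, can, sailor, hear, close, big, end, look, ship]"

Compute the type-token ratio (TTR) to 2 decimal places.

0.73

N = 45 tokens, V = 33 types.
TTR = V / N = 33 / 45 = 0.73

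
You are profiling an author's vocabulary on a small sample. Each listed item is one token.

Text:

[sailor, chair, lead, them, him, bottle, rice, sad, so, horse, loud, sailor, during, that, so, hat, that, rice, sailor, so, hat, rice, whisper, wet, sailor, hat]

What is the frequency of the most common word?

Frequencies: sailor:4, rice:3, so:3, hat:3, that:2, chair:1, lead:1, them:1, him:1, bottle:1, sad:1, horse:1, loud:1, during:1, whisper:1, wet:1
Most common: 'sailor' with frequency 4.

4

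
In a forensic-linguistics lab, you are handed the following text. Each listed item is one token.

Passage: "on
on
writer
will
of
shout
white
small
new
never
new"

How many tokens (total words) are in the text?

Tokens: on, on, writer, will, of, shout, white, small, new, never, new
N = 11

11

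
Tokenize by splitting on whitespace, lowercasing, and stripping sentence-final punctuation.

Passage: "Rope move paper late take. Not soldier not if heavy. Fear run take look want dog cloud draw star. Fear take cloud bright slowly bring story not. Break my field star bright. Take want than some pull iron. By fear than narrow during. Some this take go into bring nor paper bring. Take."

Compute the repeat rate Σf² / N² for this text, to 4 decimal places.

Frequencies: take:6, not:3, fear:3, bring:3, paper:2, want:2, cloud:2, star:2, bright:2, than:2, some:2, rope:1, move:1, late:1, soldier:1, if:1, heavy:1, run:1, look:1, dog:1, … (15 more, each freq 1)
Σf² = 115; N² = 2809
Repeat rate = 115 / 2809 = 0.0409

0.0409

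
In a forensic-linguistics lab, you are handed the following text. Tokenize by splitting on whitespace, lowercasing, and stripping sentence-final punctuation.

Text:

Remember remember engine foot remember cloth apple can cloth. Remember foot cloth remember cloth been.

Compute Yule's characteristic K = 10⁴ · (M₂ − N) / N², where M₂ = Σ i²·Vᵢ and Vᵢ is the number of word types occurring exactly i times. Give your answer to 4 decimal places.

Frequencies: remember:5, cloth:4, foot:2, engine:1, apple:1, can:1, been:1
N = 15. Frequency spectrum: V_1=4, V_2=1, V_4=1, V_5=1
M₂ = 1²·4 + 2²·1 + 4²·1 + 5²·1 = 49
K = 10000 × (49 − 15) / 15² = 1511.1111

1511.1111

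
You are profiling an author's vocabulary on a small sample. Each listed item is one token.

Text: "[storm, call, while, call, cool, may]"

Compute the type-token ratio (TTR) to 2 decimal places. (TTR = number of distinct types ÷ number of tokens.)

0.83

N = 6 tokens, V = 5 types.
TTR = V / N = 5 / 6 = 0.83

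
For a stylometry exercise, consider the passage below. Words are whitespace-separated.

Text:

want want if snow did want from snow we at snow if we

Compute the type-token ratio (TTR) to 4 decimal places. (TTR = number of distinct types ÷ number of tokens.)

0.5385

N = 13 tokens, V = 7 types.
TTR = V / N = 7 / 13 = 0.5385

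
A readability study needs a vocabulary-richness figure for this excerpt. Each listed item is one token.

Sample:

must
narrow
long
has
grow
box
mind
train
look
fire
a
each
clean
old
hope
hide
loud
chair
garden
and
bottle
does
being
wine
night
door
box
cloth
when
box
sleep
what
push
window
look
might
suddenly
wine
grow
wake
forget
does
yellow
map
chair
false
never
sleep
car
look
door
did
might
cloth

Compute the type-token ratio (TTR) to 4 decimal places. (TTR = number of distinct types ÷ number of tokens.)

0.7778

N = 54 tokens, V = 42 types.
TTR = V / N = 42 / 54 = 0.7778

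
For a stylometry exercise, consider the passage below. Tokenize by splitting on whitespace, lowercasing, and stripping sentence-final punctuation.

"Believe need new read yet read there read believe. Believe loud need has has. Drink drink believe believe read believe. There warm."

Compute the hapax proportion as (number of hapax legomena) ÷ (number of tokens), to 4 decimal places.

Frequencies: believe:6, read:4, need:2, there:2, has:2, drink:2, new:1, yet:1, loud:1, warm:1
Hapax count = 4; token count = 22.
Ratio = 4 / 22 = 0.1818

0.1818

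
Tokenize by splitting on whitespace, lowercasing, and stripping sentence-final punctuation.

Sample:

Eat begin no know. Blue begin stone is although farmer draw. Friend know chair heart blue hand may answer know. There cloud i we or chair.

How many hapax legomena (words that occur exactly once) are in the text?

Frequencies: know:3, begin:2, blue:2, chair:2, eat:1, no:1, stone:1, is:1, although:1, farmer:1, draw:1, friend:1, heart:1, hand:1, may:1, answer:1, there:1, cloud:1, i:1, we:1, … (1 more, each freq 1)
Hapax (freq=1): although, answer, cloud, draw, eat, farmer, friend, hand, heart, i, is, may, no, or, stone, there, we

17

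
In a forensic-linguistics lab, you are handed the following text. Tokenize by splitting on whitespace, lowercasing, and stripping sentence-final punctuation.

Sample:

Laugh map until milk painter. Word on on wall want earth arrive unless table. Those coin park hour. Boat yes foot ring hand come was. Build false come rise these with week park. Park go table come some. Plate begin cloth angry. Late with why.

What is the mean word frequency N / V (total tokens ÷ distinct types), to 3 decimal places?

N = 45 tokens, V = 38 types.
Mean frequency = N / V = 45 / 38 = 1.184

1.184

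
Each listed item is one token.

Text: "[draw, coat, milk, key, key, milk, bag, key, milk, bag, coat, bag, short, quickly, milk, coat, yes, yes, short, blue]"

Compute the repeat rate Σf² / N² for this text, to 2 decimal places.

0.14

Frequencies: milk:4, coat:3, key:3, bag:3, short:2, yes:2, draw:1, quickly:1, blue:1
Σf² = 54; N² = 400
Repeat rate = 54 / 400 = 0.14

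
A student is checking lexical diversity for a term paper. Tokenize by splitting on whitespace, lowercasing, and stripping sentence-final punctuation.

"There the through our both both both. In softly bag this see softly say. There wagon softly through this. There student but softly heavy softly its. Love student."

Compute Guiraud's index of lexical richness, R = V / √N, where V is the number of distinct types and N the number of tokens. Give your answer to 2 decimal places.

N = 28, V = 17.
√N = 5.291503
R = 17 / 5.291503 = 3.21

3.21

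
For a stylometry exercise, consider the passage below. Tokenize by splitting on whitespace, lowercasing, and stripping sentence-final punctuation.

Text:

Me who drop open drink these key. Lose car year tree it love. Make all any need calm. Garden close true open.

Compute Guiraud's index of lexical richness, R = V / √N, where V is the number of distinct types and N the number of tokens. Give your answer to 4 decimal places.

N = 22, V = 21.
√N = 4.690416
R = 21 / 4.690416 = 4.4772

4.4772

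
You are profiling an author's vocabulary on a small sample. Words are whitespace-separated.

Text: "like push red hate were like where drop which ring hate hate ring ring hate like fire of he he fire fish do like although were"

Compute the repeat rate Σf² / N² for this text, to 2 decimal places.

0.09

Frequencies: like:4, hate:4, ring:3, were:2, fire:2, he:2, push:1, red:1, where:1, drop:1, which:1, of:1, fish:1, do:1, although:1
Σf² = 62; N² = 676
Repeat rate = 62 / 676 = 0.09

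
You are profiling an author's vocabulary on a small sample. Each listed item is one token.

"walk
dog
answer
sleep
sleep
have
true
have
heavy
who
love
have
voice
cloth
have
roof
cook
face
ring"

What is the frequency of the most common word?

4

Frequencies: have:4, sleep:2, walk:1, dog:1, answer:1, true:1, heavy:1, who:1, love:1, voice:1, cloth:1, roof:1, cook:1, face:1, ring:1
Most common: 'have' with frequency 4.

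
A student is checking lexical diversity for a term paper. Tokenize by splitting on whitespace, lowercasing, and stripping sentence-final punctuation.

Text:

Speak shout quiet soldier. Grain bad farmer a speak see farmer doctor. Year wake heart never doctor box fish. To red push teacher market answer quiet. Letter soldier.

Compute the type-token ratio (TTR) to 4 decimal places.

N = 28 tokens, V = 23 types.
TTR = V / N = 23 / 28 = 0.8214

0.8214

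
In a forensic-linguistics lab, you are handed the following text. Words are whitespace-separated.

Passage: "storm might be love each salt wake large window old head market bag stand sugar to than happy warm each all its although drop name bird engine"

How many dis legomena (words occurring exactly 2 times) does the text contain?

1

Frequencies: each:2, storm:1, might:1, be:1, love:1, salt:1, wake:1, large:1, window:1, old:1, head:1, market:1, bag:1, stand:1, sugar:1, to:1, than:1, happy:1, warm:1, all:1, … (6 more, each freq 1)
Words with frequency 2: each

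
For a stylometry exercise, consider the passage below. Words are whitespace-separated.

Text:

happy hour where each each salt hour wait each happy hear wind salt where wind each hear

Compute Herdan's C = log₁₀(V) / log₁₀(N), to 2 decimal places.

N = 17, V = 8.
log₁₀(V) = 0.903090, log₁₀(N) = 1.230449
C = 0.903090 / 1.230449 = 0.73

0.73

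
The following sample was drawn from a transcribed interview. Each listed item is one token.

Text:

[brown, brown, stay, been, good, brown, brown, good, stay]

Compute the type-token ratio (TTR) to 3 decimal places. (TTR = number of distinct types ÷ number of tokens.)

0.444

N = 9 tokens, V = 4 types.
TTR = V / N = 4 / 9 = 0.444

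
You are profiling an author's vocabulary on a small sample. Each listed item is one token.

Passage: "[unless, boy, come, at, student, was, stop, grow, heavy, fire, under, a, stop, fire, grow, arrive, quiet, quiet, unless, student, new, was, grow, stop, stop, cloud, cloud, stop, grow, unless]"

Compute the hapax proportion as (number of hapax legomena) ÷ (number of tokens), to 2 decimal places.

0.27

Frequencies: stop:5, grow:4, unless:3, student:2, was:2, fire:2, quiet:2, cloud:2, boy:1, come:1, at:1, heavy:1, under:1, a:1, arrive:1, new:1
Hapax count = 8; token count = 30.
Ratio = 8 / 30 = 0.27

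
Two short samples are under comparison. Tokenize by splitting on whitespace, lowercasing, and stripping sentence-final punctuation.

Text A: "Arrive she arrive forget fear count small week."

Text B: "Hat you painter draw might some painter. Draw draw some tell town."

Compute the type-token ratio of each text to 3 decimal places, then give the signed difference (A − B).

TTR(A) = 7/8 = 0.875
TTR(B) = 8/12 = 0.667
Difference = 0.875 − 0.667 = 0.208

0.208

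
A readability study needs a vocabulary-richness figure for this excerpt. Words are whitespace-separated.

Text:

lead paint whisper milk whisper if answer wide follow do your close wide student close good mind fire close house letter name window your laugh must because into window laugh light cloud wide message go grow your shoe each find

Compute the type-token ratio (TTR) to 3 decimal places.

N = 40 tokens, V = 31 types.
TTR = V / N = 31 / 40 = 0.775

0.775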